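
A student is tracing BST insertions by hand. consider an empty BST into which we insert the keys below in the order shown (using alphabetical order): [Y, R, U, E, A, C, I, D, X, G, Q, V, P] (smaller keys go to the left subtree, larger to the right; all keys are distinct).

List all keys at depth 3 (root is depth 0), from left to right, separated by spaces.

Y: root
R: left child of Y (depth 1)
U: right child of R (depth 2)
E: left child of R (depth 2)
A: left child of E (depth 3)
C: right child of A (depth 4)
I: right child of E (depth 3)
D: right child of C (depth 5)
X: right child of U (depth 3)
G: left child of I (depth 4)
Q: right child of I (depth 4)
V: left child of X (depth 4)
P: left child of Q (depth 5)

A I X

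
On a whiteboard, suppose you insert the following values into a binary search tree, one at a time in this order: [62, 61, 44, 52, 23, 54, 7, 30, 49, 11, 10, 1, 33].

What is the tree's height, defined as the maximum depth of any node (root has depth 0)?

Insert 62: tree is empty, so 62 becomes the root.
Insert 61: 61 < 62 → go left. Place as left child of 62.
Insert 44: 44 < 62 → go left; 44 < 61 → go left. Place as left child of 61.
Insert 52: 52 < 62 → go left; 52 < 61 → go left; 52 > 44 → go right. Place as right child of 44.
Insert 23: 23 < 62 → go left; 23 < 61 → go left; 23 < 44 → go left. Place as left child of 44.
Insert 54: 54 < 62 → go left; 54 < 61 → go left; 54 > 44 → go right; 54 > 52 → go right. Place as right child of 52.
Insert 7: 7 < 62 → go left; 7 < 61 → go left; 7 < 44 → go left; 7 < 23 → go left. Place as left child of 23.
Insert 30: 30 < 62 → go left; 30 < 61 → go left; 30 < 44 → go left; 30 > 23 → go right. Place as right child of 23.
Insert 49: 49 < 62 → go left; 49 < 61 → go left; 49 > 44 → go right; 49 < 52 → go left. Place as left child of 52.
Insert 11: 11 < 62 → go left; 11 < 61 → go left; 11 < 44 → go left; 11 < 23 → go left; 11 > 7 → go right. Place as right child of 7.
Insert 10: 10 < 62 → go left; 10 < 61 → go left; 10 < 44 → go left; 10 < 23 → go left; 10 > 7 → go right; 10 < 11 → go left. Place as left child of 11.
Insert 1: 1 < 62 → go left; 1 < 61 → go left; 1 < 44 → go left; 1 < 23 → go left; 1 < 7 → go left. Place as left child of 7.
Insert 33: 33 < 62 → go left; 33 < 61 → go left; 33 < 44 → go left; 33 > 23 → go right; 33 > 30 → go right. Place as right child of 30.

The deepest node is 10 at depth 6.

6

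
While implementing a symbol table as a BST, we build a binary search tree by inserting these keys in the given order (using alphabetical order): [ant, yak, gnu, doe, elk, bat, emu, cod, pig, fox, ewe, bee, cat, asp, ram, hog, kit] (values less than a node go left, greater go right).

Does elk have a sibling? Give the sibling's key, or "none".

bat

ant: root
yak: right child of ant (depth 1)
gnu: left child of yak (depth 2)
doe: left child of gnu (depth 3)
elk: right child of doe (depth 4)
bat: left child of doe (depth 4)
emu: right child of elk (depth 5)
cod: right child of bat (depth 5)
pig: right child of gnu (depth 3)
fox: right child of emu (depth 6)
ewe: left child of fox (depth 7)
bee: left child of cod (depth 6)
cat: right child of bee (depth 7)
asp: left child of bat (depth 5)
ram: right child of pig (depth 4)
hog: left child of pig (depth 4)
kit: right child of hog (depth 5)

elk's parent is doe; the other child of doe is bat.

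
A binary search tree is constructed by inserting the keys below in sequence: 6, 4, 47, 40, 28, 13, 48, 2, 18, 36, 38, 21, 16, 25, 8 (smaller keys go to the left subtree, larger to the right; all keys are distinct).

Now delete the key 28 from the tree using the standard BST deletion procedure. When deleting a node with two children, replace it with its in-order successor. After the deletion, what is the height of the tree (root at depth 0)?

6: root
4: left child of 6 (depth 1)
47: right child of 6 (depth 1)
40: left child of 47 (depth 2)
28: left child of 40 (depth 3)
13: left child of 28 (depth 4)
48: right child of 47 (depth 2)
2: left child of 4 (depth 2)
18: right child of 13 (depth 5)
36: right child of 28 (depth 4)
38: right child of 36 (depth 5)
21: right child of 18 (depth 6)
16: left child of 18 (depth 6)
25: right child of 21 (depth 7)
8: left child of 13 (depth 5)

Delete 28 (two children — replace with in-order successor).
After deletion, deepest node is 25 at depth 7.

7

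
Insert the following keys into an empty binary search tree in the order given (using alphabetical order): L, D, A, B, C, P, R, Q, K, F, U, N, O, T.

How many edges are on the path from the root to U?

3

Insert L: tree is empty, so L becomes the root.
Insert D: D < L → go left. Place as left child of L.
Insert A: A < L → go left; A < D → go left. Place as left child of D.
Insert B: B < L → go left; B < D → go left; B > A → go right. Place as right child of A.
Insert C: C < L → go left; C < D → go left; C > A → go right; C > B → go right. Place as right child of B.
Insert P: P > L → go right. Place as right child of L.
Insert R: R > L → go right; R > P → go right. Place as right child of P.
Insert Q: Q > L → go right; Q > P → go right; Q < R → go left. Place as left child of R.
Insert K: K < L → go left; K > D → go right. Place as right child of D.
Insert F: F < L → go left; F > D → go right; F < K → go left. Place as left child of K.
Insert U: U > L → go right; U > P → go right; U > R → go right. Place as right child of R.
Insert N: N > L → go right; N < P → go left. Place as left child of P.
Insert O: O > L → go right; O < P → go left; O > N → go right. Place as right child of N.
Insert T: T > L → go right; T > P → go right; T > R → go right; T < U → go left. Place as left child of U.

Path to U: L → P → R → U, which is 3 edges.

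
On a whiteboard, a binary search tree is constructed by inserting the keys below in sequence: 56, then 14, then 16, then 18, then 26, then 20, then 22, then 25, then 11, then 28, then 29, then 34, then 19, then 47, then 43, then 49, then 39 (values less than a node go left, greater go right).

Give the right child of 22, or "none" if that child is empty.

56: root
14: left child of 56 (depth 1)
16: right child of 14 (depth 2)
18: right child of 16 (depth 3)
26: right child of 18 (depth 4)
20: left child of 26 (depth 5)
22: right child of 20 (depth 6)
25: right child of 22 (depth 7)
11: left child of 14 (depth 2)
28: right child of 26 (depth 5)
29: right child of 28 (depth 6)
34: right child of 29 (depth 7)
19: left child of 20 (depth 6)
47: right child of 34 (depth 8)
43: left child of 47 (depth 9)
49: right child of 47 (depth 9)
39: left child of 43 (depth 10)

25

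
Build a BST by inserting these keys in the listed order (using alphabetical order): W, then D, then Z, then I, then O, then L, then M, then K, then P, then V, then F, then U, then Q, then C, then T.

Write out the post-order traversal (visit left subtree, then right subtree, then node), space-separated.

Insert W: tree is empty, so W becomes the root.
Insert D: D < W → go left. Place as left child of W.
Insert Z: Z > W → go right. Place as right child of W.
Insert I: I < W → go left; I > D → go right. Place as right child of D.
Insert O: O < W → go left; O > D → go right; O > I → go right. Place as right child of I.
Insert L: L < W → go left; L > D → go right; L > I → go right; L < O → go left. Place as left child of O.
Insert M: M < W → go left; M > D → go right; M > I → go right; M < O → go left; M > L → go right. Place as right child of L.
Insert K: K < W → go left; K > D → go right; K > I → go right; K < O → go left; K < L → go left. Place as left child of L.
Insert P: P < W → go left; P > D → go right; P > I → go right; P > O → go right. Place as right child of O.
Insert V: V < W → go left; V > D → go right; V > I → go right; V > O → go right; V > P → go right. Place as right child of P.
Insert F: F < W → go left; F > D → go right; F < I → go left. Place as left child of I.
Insert U: U < W → go left; U > D → go right; U > I → go right; U > O → go right; U > P → go right; U < V → go left. Place as left child of V.
Insert Q: Q < W → go left; Q > D → go right; Q > I → go right; Q > O → go right; Q > P → go right; Q < V → go left; Q < U → go left. Place as left child of U.
Insert C: C < W → go left; C < D → go left. Place as left child of D.
Insert T: T < W → go left; T > D → go right; T > I → go right; T > O → go right; T > P → go right; T < V → go left; T < U → go left; T > Q → go right. Place as right child of Q.

C F K M L T Q U V P O I D Z W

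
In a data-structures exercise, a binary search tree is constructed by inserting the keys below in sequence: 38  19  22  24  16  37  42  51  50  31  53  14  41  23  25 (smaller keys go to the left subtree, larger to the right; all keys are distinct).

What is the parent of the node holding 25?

31

Insert 38: tree is empty, so 38 becomes the root.
Insert 19: 19 < 38 → go left. Place as left child of 38.
Insert 22: 22 < 38 → go left; 22 > 19 → go right. Place as right child of 19.
Insert 24: 24 < 38 → go left; 24 > 19 → go right; 24 > 22 → go right. Place as right child of 22.
Insert 16: 16 < 38 → go left; 16 < 19 → go left. Place as left child of 19.
Insert 37: 37 < 38 → go left; 37 > 19 → go right; 37 > 22 → go right; 37 > 24 → go right. Place as right child of 24.
Insert 42: 42 > 38 → go right. Place as right child of 38.
Insert 51: 51 > 38 → go right; 51 > 42 → go right. Place as right child of 42.
Insert 50: 50 > 38 → go right; 50 > 42 → go right; 50 < 51 → go left. Place as left child of 51.
Insert 31: 31 < 38 → go left; 31 > 19 → go right; 31 > 22 → go right; 31 > 24 → go right; 31 < 37 → go left. Place as left child of 37.
Insert 53: 53 > 38 → go right; 53 > 42 → go right; 53 > 51 → go right. Place as right child of 51.
Insert 14: 14 < 38 → go left; 14 < 19 → go left; 14 < 16 → go left. Place as left child of 16.
Insert 41: 41 > 38 → go right; 41 < 42 → go left. Place as left child of 42.
Insert 23: 23 < 38 → go left; 23 > 19 → go right; 23 > 22 → go right; 23 < 24 → go left. Place as left child of 24.
Insert 25: 25 < 38 → go left; 25 > 19 → go right; 25 > 22 → go right; 25 > 24 → go right; 25 < 37 → go left; 25 < 31 → go left. Place as left child of 31.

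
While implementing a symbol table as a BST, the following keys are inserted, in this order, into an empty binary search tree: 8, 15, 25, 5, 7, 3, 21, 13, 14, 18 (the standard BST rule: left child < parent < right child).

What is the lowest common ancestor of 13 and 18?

8: root
15: right child of 8 (depth 1)
25: right child of 15 (depth 2)
5: left child of 8 (depth 1)
7: right child of 5 (depth 2)
3: left child of 5 (depth 2)
21: left child of 25 (depth 3)
13: left child of 15 (depth 2)
14: right child of 13 (depth 3)
18: left child of 21 (depth 4)

Path to 13: 8 → 15 → 13
Path to 18: 8 → 15 → 25 → 21 → 18
The paths share a prefix ending at 15, then split left and right.

15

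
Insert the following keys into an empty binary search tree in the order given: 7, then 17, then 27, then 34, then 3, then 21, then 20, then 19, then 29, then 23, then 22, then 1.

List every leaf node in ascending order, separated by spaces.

Resulting structure (node: left, right):
  7: L=3, R=17
  17: L=–, R=27
  27: L=21, R=34
  34: L=29, R=–
  3: L=1, R=–
  21: L=20, R=23
  20: L=19, R=–
  19: L=–, R=–
  29: L=–, R=–
  23: L=22, R=–
  22: L=–, R=–
  1: L=–, R=–

1 19 22 29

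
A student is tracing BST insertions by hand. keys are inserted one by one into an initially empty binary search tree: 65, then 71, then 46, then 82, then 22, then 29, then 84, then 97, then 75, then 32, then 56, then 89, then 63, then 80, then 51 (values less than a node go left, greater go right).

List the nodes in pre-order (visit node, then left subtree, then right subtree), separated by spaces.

65: root
71: right child of 65 (depth 1)
46: left child of 65 (depth 1)
82: right child of 71 (depth 2)
22: left child of 46 (depth 2)
29: right child of 22 (depth 3)
84: right child of 82 (depth 3)
97: right child of 84 (depth 4)
75: left child of 82 (depth 3)
32: right child of 29 (depth 4)
56: right child of 46 (depth 2)
89: left child of 97 (depth 5)
63: right child of 56 (depth 3)
80: right child of 75 (depth 4)
51: left child of 56 (depth 3)

65 46 22 29 32 56 51 63 71 82 75 80 84 97 89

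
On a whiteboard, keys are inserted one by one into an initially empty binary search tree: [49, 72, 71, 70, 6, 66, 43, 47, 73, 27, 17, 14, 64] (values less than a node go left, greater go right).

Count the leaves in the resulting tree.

4

Resulting structure (node: left, right):
  49: L=6, R=72
  72: L=71, R=73
  71: L=70, R=–
  70: L=66, R=–
  6: L=–, R=43
  66: L=64, R=–
  43: L=27, R=47
  47: L=–, R=–
  73: L=–, R=–
  27: L=17, R=–
  17: L=14, R=–
  14: L=–, R=–
  64: L=–, R=–

Leaves: 14, 47, 64, 73 — 4 in total.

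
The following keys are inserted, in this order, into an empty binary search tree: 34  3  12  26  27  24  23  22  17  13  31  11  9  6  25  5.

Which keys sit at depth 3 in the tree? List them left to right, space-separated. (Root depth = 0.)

11 26

Insert 34: tree is empty, so 34 becomes the root.
Insert 3: 3 < 34 → go left. Place as left child of 34.
Insert 12: 12 < 34 → go left; 12 > 3 → go right. Place as right child of 3.
Insert 26: 26 < 34 → go left; 26 > 3 → go right; 26 > 12 → go right. Place as right child of 12.
Insert 27: 27 < 34 → go left; 27 > 3 → go right; 27 > 12 → go right; 27 > 26 → go right. Place as right child of 26.
Insert 24: 24 < 34 → go left; 24 > 3 → go right; 24 > 12 → go right; 24 < 26 → go left. Place as left child of 26.
Insert 23: 23 < 34 → go left; 23 > 3 → go right; 23 > 12 → go right; 23 < 26 → go left; 23 < 24 → go left. Place as left child of 24.
Insert 22: 22 < 34 → go left; 22 > 3 → go right; 22 > 12 → go right; 22 < 26 → go left; 22 < 24 → go left; 22 < 23 → go left. Place as left child of 23.
Insert 17: 17 < 34 → go left; 17 > 3 → go right; 17 > 12 → go right; 17 < 26 → go left; 17 < 24 → go left; 17 < 23 → go left; 17 < 22 → go left. Place as left child of 22.
Insert 13: 13 < 34 → go left; 13 > 3 → go right; 13 > 12 → go right; 13 < 26 → go left; 13 < 24 → go left; 13 < 23 → go left; 13 < 22 → go left; 13 < 17 → go left. Place as left child of 17.
Insert 31: 31 < 34 → go left; 31 > 3 → go right; 31 > 12 → go right; 31 > 26 → go right; 31 > 27 → go right. Place as right child of 27.
Insert 11: 11 < 34 → go left; 11 > 3 → go right; 11 < 12 → go left. Place as left child of 12.
Insert 9: 9 < 34 → go left; 9 > 3 → go right; 9 < 12 → go left; 9 < 11 → go left. Place as left child of 11.
Insert 6: 6 < 34 → go left; 6 > 3 → go right; 6 < 12 → go left; 6 < 11 → go left; 6 < 9 → go left. Place as left child of 9.
Insert 25: 25 < 34 → go left; 25 > 3 → go right; 25 > 12 → go right; 25 < 26 → go left; 25 > 24 → go right. Place as right child of 24.
Insert 5: 5 < 34 → go left; 5 > 3 → go right; 5 < 12 → go left; 5 < 11 → go left; 5 < 9 → go left; 5 < 6 → go left. Place as left child of 6.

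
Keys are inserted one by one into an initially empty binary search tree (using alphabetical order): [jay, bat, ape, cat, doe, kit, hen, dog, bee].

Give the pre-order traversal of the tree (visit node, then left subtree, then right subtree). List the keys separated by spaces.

Resulting structure (node: left, right):
  jay: L=bat, R=kit
  bat: L=ape, R=cat
  ape: L=–, R=–
  cat: L=bee, R=doe
  doe: L=–, R=hen
  kit: L=–, R=–
  hen: L=dog, R=–
  dog: L=–, R=–
  bee: L=–, R=–

jay bat ape cat bee doe hen dog kit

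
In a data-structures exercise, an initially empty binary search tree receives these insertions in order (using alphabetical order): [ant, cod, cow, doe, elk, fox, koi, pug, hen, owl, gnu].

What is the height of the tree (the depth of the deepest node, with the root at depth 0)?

8

Insert ant: tree is empty, so ant becomes the root.
Insert cod: cod > ant → go right. Place as right child of ant.
Insert cow: cow > ant → go right; cow > cod → go right. Place as right child of cod.
Insert doe: doe > ant → go right; doe > cod → go right; doe > cow → go right. Place as right child of cow.
Insert elk: elk > ant → go right; elk > cod → go right; elk > cow → go right; elk > doe → go right. Place as right child of doe.
Insert fox: fox > ant → go right; fox > cod → go right; fox > cow → go right; fox > doe → go right; fox > elk → go right. Place as right child of elk.
Insert koi: koi > ant → go right; koi > cod → go right; koi > cow → go right; koi > doe → go right; koi > elk → go right; koi > fox → go right. Place as right child of fox.
Insert pug: pug > ant → go right; pug > cod → go right; pug > cow → go right; pug > doe → go right; pug > elk → go right; pug > fox → go right; pug > koi → go right. Place as right child of koi.
Insert hen: hen > ant → go right; hen > cod → go right; hen > cow → go right; hen > doe → go right; hen > elk → go right; hen > fox → go right; hen < koi → go left. Place as left child of koi.
Insert owl: owl > ant → go right; owl > cod → go right; owl > cow → go right; owl > doe → go right; owl > elk → go right; owl > fox → go right; owl > koi → go right; owl < pug → go left. Place as left child of pug.
Insert gnu: gnu > ant → go right; gnu > cod → go right; gnu > cow → go right; gnu > doe → go right; gnu > elk → go right; gnu > fox → go right; gnu < koi → go left; gnu < hen → go left. Place as left child of hen.

The deepest node is owl at depth 8.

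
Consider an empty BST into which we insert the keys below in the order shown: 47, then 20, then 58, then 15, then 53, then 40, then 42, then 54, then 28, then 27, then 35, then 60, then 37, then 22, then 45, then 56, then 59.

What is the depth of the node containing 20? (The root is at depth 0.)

1

Insert 47: tree is empty, so 47 becomes the root.
Insert 20: 20 < 47 → go left. Place as left child of 47.
Insert 58: 58 > 47 → go right. Place as right child of 47.
Insert 15: 15 < 47 → go left; 15 < 20 → go left. Place as left child of 20.
Insert 53: 53 > 47 → go right; 53 < 58 → go left. Place as left child of 58.
Insert 40: 40 < 47 → go left; 40 > 20 → go right. Place as right child of 20.
Insert 42: 42 < 47 → go left; 42 > 20 → go right; 42 > 40 → go right. Place as right child of 40.
Insert 54: 54 > 47 → go right; 54 < 58 → go left; 54 > 53 → go right. Place as right child of 53.
Insert 28: 28 < 47 → go left; 28 > 20 → go right; 28 < 40 → go left. Place as left child of 40.
Insert 27: 27 < 47 → go left; 27 > 20 → go right; 27 < 40 → go left; 27 < 28 → go left. Place as left child of 28.
Insert 35: 35 < 47 → go left; 35 > 20 → go right; 35 < 40 → go left; 35 > 28 → go right. Place as right child of 28.
Insert 60: 60 > 47 → go right; 60 > 58 → go right. Place as right child of 58.
Insert 37: 37 < 47 → go left; 37 > 20 → go right; 37 < 40 → go left; 37 > 28 → go right; 37 > 35 → go right. Place as right child of 35.
Insert 22: 22 < 47 → go left; 22 > 20 → go right; 22 < 40 → go left; 22 < 28 → go left; 22 < 27 → go left. Place as left child of 27.
Insert 45: 45 < 47 → go left; 45 > 20 → go right; 45 > 40 → go right; 45 > 42 → go right. Place as right child of 42.
Insert 56: 56 > 47 → go right; 56 < 58 → go left; 56 > 53 → go right; 56 > 54 → go right. Place as right child of 54.
Insert 59: 59 > 47 → go right; 59 > 58 → go right; 59 < 60 → go left. Place as left child of 60.

Path to 20: 47 → 20, which is 1 edge.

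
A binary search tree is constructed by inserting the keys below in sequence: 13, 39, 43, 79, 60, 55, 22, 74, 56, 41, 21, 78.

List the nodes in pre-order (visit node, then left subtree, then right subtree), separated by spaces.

13: root
39: right child of 13 (depth 1)
43: right child of 39 (depth 2)
79: right child of 43 (depth 3)
60: left child of 79 (depth 4)
55: left child of 60 (depth 5)
22: left child of 39 (depth 2)
74: right child of 60 (depth 5)
56: right child of 55 (depth 6)
41: left child of 43 (depth 3)
21: left child of 22 (depth 3)
78: right child of 74 (depth 6)

13 39 22 21 43 41 79 60 55 56 74 78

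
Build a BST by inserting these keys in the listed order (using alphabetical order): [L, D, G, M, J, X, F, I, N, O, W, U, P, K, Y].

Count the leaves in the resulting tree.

Insert L: tree is empty, so L becomes the root.
Insert D: D < L → go left. Place as left child of L.
Insert G: G < L → go left; G > D → go right. Place as right child of D.
Insert M: M > L → go right. Place as right child of L.
Insert J: J < L → go left; J > D → go right; J > G → go right. Place as right child of G.
Insert X: X > L → go right; X > M → go right. Place as right child of M.
Insert F: F < L → go left; F > D → go right; F < G → go left. Place as left child of G.
Insert I: I < L → go left; I > D → go right; I > G → go right; I < J → go left. Place as left child of J.
Insert N: N > L → go right; N > M → go right; N < X → go left. Place as left child of X.
Insert O: O > L → go right; O > M → go right; O < X → go left; O > N → go right. Place as right child of N.
Insert W: W > L → go right; W > M → go right; W < X → go left; W > N → go right; W > O → go right. Place as right child of O.
Insert U: U > L → go right; U > M → go right; U < X → go left; U > N → go right; U > O → go right; U < W → go left. Place as left child of W.
Insert P: P > L → go right; P > M → go right; P < X → go left; P > N → go right; P > O → go right; P < W → go left; P < U → go left. Place as left child of U.
Insert K: K < L → go left; K > D → go right; K > G → go right; K > J → go right. Place as right child of J.
Insert Y: Y > L → go right; Y > M → go right; Y > X → go right. Place as right child of X.

Leaves: F, I, K, P, Y — 5 in total.

5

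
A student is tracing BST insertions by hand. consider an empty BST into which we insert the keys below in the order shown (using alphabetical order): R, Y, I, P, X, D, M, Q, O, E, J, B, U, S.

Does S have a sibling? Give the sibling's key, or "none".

Insert R: tree is empty, so R becomes the root.
Insert Y: Y > R → go right. Place as right child of R.
Insert I: I < R → go left. Place as left child of R.
Insert P: P < R → go left; P > I → go right. Place as right child of I.
Insert X: X > R → go right; X < Y → go left. Place as left child of Y.
Insert D: D < R → go left; D < I → go left. Place as left child of I.
Insert M: M < R → go left; M > I → go right; M < P → go left. Place as left child of P.
Insert Q: Q < R → go left; Q > I → go right; Q > P → go right. Place as right child of P.
Insert O: O < R → go left; O > I → go right; O < P → go left; O > M → go right. Place as right child of M.
Insert E: E < R → go left; E < I → go left; E > D → go right. Place as right child of D.
Insert J: J < R → go left; J > I → go right; J < P → go left; J < M → go left. Place as left child of M.
Insert B: B < R → go left; B < I → go left; B < D → go left. Place as left child of D.
Insert U: U > R → go right; U < Y → go left; U < X → go left. Place as left child of X.
Insert S: S > R → go right; S < Y → go left; S < X → go left; S < U → go left. Place as left child of U.

S's parent is U, which has only one child.

none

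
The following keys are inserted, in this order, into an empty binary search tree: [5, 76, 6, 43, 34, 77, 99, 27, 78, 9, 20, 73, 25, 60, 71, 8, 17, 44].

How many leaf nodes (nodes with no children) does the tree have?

5: root
76: right child of 5 (depth 1)
6: left child of 76 (depth 2)
43: right child of 6 (depth 3)
34: left child of 43 (depth 4)
77: right child of 76 (depth 2)
99: right child of 77 (depth 3)
27: left child of 34 (depth 5)
78: left child of 99 (depth 4)
9: left child of 27 (depth 6)
20: right child of 9 (depth 7)
73: right child of 43 (depth 4)
25: right child of 20 (depth 8)
60: left child of 73 (depth 5)
71: right child of 60 (depth 6)
8: left child of 9 (depth 7)
17: left child of 20 (depth 8)
44: left child of 60 (depth 6)

Leaves: 8, 17, 25, 44, 71, 78 — 6 in total.

6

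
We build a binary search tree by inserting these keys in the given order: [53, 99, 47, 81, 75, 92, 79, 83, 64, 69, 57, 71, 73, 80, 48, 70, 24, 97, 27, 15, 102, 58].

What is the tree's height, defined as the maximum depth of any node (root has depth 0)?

7

53: root
99: right child of 53 (depth 1)
47: left child of 53 (depth 1)
81: left child of 99 (depth 2)
75: left child of 81 (depth 3)
92: right child of 81 (depth 3)
79: right child of 75 (depth 4)
83: left child of 92 (depth 4)
64: left child of 75 (depth 4)
69: right child of 64 (depth 5)
57: left child of 64 (depth 5)
71: right child of 69 (depth 6)
73: right child of 71 (depth 7)
80: right child of 79 (depth 5)
48: right child of 47 (depth 2)
70: left child of 71 (depth 7)
24: left child of 47 (depth 2)
97: right child of 92 (depth 4)
27: right child of 24 (depth 3)
15: left child of 24 (depth 3)
102: right child of 99 (depth 2)
58: right child of 57 (depth 6)

The deepest node is 73 at depth 7.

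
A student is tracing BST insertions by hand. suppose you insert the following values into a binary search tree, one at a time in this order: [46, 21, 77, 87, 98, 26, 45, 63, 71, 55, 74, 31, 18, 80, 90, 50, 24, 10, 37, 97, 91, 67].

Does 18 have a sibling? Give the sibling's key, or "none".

Insert 46: tree is empty, so 46 becomes the root.
Insert 21: 21 < 46 → go left. Place as left child of 46.
Insert 77: 77 > 46 → go right. Place as right child of 46.
Insert 87: 87 > 46 → go right; 87 > 77 → go right. Place as right child of 77.
Insert 98: 98 > 46 → go right; 98 > 77 → go right; 98 > 87 → go right. Place as right child of 87.
Insert 26: 26 < 46 → go left; 26 > 21 → go right. Place as right child of 21.
Insert 45: 45 < 46 → go left; 45 > 21 → go right; 45 > 26 → go right. Place as right child of 26.
Insert 63: 63 > 46 → go right; 63 < 77 → go left. Place as left child of 77.
Insert 71: 71 > 46 → go right; 71 < 77 → go left; 71 > 63 → go right. Place as right child of 63.
Insert 55: 55 > 46 → go right; 55 < 77 → go left; 55 < 63 → go left. Place as left child of 63.
Insert 74: 74 > 46 → go right; 74 < 77 → go left; 74 > 63 → go right; 74 > 71 → go right. Place as right child of 71.
Insert 31: 31 < 46 → go left; 31 > 21 → go right; 31 > 26 → go right; 31 < 45 → go left. Place as left child of 45.
Insert 18: 18 < 46 → go left; 18 < 21 → go left. Place as left child of 21.
Insert 80: 80 > 46 → go right; 80 > 77 → go right; 80 < 87 → go left. Place as left child of 87.
Insert 90: 90 > 46 → go right; 90 > 77 → go right; 90 > 87 → go right; 90 < 98 → go left. Place as left child of 98.
Insert 50: 50 > 46 → go right; 50 < 77 → go left; 50 < 63 → go left; 50 < 55 → go left. Place as left child of 55.
Insert 24: 24 < 46 → go left; 24 > 21 → go right; 24 < 26 → go left. Place as left child of 26.
Insert 10: 10 < 46 → go left; 10 < 21 → go left; 10 < 18 → go left. Place as left child of 18.
Insert 37: 37 < 46 → go left; 37 > 21 → go right; 37 > 26 → go right; 37 < 45 → go left; 37 > 31 → go right. Place as right child of 31.
Insert 97: 97 > 46 → go right; 97 > 77 → go right; 97 > 87 → go right; 97 < 98 → go left; 97 > 90 → go right. Place as right child of 90.
Insert 91: 91 > 46 → go right; 91 > 77 → go right; 91 > 87 → go right; 91 < 98 → go left; 91 > 90 → go right; 91 < 97 → go left. Place as left child of 97.
Insert 67: 67 > 46 → go right; 67 < 77 → go left; 67 > 63 → go right; 67 < 71 → go left. Place as left child of 71.

18's parent is 21; the other child of 21 is 26.

26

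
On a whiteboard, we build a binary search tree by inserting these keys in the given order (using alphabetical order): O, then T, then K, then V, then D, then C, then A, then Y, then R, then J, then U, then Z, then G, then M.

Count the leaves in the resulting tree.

Insert O: tree is empty, so O becomes the root.
Insert T: T > O → go right. Place as right child of O.
Insert K: K < O → go left. Place as left child of O.
Insert V: V > O → go right; V > T → go right. Place as right child of T.
Insert D: D < O → go left; D < K → go left. Place as left child of K.
Insert C: C < O → go left; C < K → go left; C < D → go left. Place as left child of D.
Insert A: A < O → go left; A < K → go left; A < D → go left; A < C → go left. Place as left child of C.
Insert Y: Y > O → go right; Y > T → go right; Y > V → go right. Place as right child of V.
Insert R: R > O → go right; R < T → go left. Place as left child of T.
Insert J: J < O → go left; J < K → go left; J > D → go right. Place as right child of D.
Insert U: U > O → go right; U > T → go right; U < V → go left. Place as left child of V.
Insert Z: Z > O → go right; Z > T → go right; Z > V → go right; Z > Y → go right. Place as right child of Y.
Insert G: G < O → go left; G < K → go left; G > D → go right; G < J → go left. Place as left child of J.
Insert M: M < O → go left; M > K → go right. Place as right child of K.

Leaves: A, G, M, R, U, Z — 6 in total.

6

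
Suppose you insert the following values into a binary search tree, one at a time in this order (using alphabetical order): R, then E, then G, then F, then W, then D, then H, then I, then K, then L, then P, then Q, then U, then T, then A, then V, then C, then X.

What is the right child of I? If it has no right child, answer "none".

K

Resulting structure (node: left, right):
  R: L=E, R=W
  E: L=D, R=G
  G: L=F, R=H
  F: L=–, R=–
  W: L=U, R=X
  D: L=A, R=–
  H: L=–, R=I
  I: L=–, R=K
  K: L=–, R=L
  L: L=–, R=P
  P: L=–, R=Q
  Q: L=–, R=–
  U: L=T, R=V
  T: L=–, R=–
  A: L=–, R=C
  V: L=–, R=–
  C: L=–, R=–
  X: L=–, R=–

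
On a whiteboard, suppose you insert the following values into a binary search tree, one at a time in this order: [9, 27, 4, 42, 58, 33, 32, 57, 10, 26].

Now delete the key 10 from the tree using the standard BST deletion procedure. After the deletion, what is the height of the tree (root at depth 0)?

4

Resulting structure (node: left, right):
  9: L=4, R=27
  27: L=10, R=42
  4: L=–, R=–
  42: L=33, R=58
  58: L=57, R=–
  33: L=32, R=–
  32: L=–, R=–
  57: L=–, R=–
  10: L=–, R=26
  26: L=–, R=–

Delete 10 (at most one child — splice it out).
After deletion, deepest node is 32 at depth 4.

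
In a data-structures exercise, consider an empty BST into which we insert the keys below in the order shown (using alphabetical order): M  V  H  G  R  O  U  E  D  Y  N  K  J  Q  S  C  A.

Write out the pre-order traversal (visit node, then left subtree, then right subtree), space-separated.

M H G E D C A K J V R O N Q U S Y

M: root
V: right child of M (depth 1)
H: left child of M (depth 1)
G: left child of H (depth 2)
R: left child of V (depth 2)
O: left child of R (depth 3)
U: right child of R (depth 3)
E: left child of G (depth 3)
D: left child of E (depth 4)
Y: right child of V (depth 2)
N: left child of O (depth 4)
K: right child of H (depth 2)
J: left child of K (depth 3)
Q: right child of O (depth 4)
S: left child of U (depth 4)
C: left child of D (depth 5)
A: left child of C (depth 6)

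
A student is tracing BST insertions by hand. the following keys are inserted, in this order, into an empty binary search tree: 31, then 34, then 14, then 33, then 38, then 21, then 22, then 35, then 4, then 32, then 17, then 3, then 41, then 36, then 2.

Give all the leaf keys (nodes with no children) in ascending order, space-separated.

2 17 22 32 36 41

Resulting structure (node: left, right):
  31: L=14, R=34
  34: L=33, R=38
  14: L=4, R=21
  33: L=32, R=–
  38: L=35, R=41
  21: L=17, R=22
  22: L=–, R=–
  35: L=–, R=36
  4: L=3, R=–
  32: L=–, R=–
  17: L=–, R=–
  3: L=2, R=–
  41: L=–, R=–
  36: L=–, R=–
  2: L=–, R=–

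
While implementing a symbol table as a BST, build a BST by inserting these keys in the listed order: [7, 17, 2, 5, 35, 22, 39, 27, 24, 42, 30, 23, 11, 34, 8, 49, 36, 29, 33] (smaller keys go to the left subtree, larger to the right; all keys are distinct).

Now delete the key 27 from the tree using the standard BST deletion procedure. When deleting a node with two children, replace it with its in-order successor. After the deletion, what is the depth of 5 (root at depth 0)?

2

Resulting structure (node: left, right):
  7: L=2, R=17
  17: L=11, R=35
  2: L=–, R=5
  5: L=–, R=–
  35: L=22, R=39
  22: L=–, R=27
  39: L=36, R=42
  27: L=24, R=30
  24: L=23, R=–
  42: L=–, R=49
  30: L=29, R=34
  23: L=–, R=–
  11: L=8, R=–
  34: L=33, R=–
  8: L=–, R=–
  49: L=–, R=–
  36: L=–, R=–
  29: L=–, R=–
  33: L=–, R=–

Delete 27 (two children — replace with in-order successor).
After deletion, path to 5: 7 → 2 → 5.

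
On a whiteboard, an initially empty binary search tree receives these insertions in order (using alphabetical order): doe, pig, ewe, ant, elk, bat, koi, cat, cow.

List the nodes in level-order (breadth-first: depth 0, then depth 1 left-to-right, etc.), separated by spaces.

doe: root
pig: right child of doe (depth 1)
ewe: left child of pig (depth 2)
ant: left child of doe (depth 1)
elk: left child of ewe (depth 3)
bat: right child of ant (depth 2)
koi: right child of ewe (depth 3)
cat: right child of bat (depth 3)
cow: right child of cat (depth 4)

doe ant pig bat ewe cat elk koi cow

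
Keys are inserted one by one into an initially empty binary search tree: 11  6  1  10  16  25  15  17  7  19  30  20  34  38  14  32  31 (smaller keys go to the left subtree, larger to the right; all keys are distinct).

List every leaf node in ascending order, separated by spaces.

1 7 14 20 31 38

Insert 11: tree is empty, so 11 becomes the root.
Insert 6: 6 < 11 → go left. Place as left child of 11.
Insert 1: 1 < 11 → go left; 1 < 6 → go left. Place as left child of 6.
Insert 10: 10 < 11 → go left; 10 > 6 → go right. Place as right child of 6.
Insert 16: 16 > 11 → go right. Place as right child of 11.
Insert 25: 25 > 11 → go right; 25 > 16 → go right. Place as right child of 16.
Insert 15: 15 > 11 → go right; 15 < 16 → go left. Place as left child of 16.
Insert 17: 17 > 11 → go right; 17 > 16 → go right; 17 < 25 → go left. Place as left child of 25.
Insert 7: 7 < 11 → go left; 7 > 6 → go right; 7 < 10 → go left. Place as left child of 10.
Insert 19: 19 > 11 → go right; 19 > 16 → go right; 19 < 25 → go left; 19 > 17 → go right. Place as right child of 17.
Insert 30: 30 > 11 → go right; 30 > 16 → go right; 30 > 25 → go right. Place as right child of 25.
Insert 20: 20 > 11 → go right; 20 > 16 → go right; 20 < 25 → go left; 20 > 17 → go right; 20 > 19 → go right. Place as right child of 19.
Insert 34: 34 > 11 → go right; 34 > 16 → go right; 34 > 25 → go right; 34 > 30 → go right. Place as right child of 30.
Insert 38: 38 > 11 → go right; 38 > 16 → go right; 38 > 25 → go right; 38 > 30 → go right; 38 > 34 → go right. Place as right child of 34.
Insert 14: 14 > 11 → go right; 14 < 16 → go left; 14 < 15 → go left. Place as left child of 15.
Insert 32: 32 > 11 → go right; 32 > 16 → go right; 32 > 25 → go right; 32 > 30 → go right; 32 < 34 → go left. Place as left child of 34.
Insert 31: 31 > 11 → go right; 31 > 16 → go right; 31 > 25 → go right; 31 > 30 → go right; 31 < 34 → go left; 31 < 32 → go left. Place as left child of 32.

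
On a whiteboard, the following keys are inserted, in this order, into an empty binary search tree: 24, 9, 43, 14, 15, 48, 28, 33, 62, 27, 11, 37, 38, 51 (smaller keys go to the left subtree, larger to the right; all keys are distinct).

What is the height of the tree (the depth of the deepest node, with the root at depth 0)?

Resulting structure (node: left, right):
  24: L=9, R=43
  9: L=–, R=14
  43: L=28, R=48
  14: L=11, R=15
  15: L=–, R=–
  48: L=–, R=62
  28: L=27, R=33
  33: L=–, R=37
  62: L=51, R=–
  27: L=–, R=–
  11: L=–, R=–
  37: L=–, R=38
  38: L=–, R=–
  51: L=–, R=–

The deepest node is 38 at depth 5.

5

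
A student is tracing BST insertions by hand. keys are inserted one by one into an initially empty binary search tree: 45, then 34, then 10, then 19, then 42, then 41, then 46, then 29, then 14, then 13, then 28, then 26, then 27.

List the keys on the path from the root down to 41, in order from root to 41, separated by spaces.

Resulting structure (node: left, right):
  45: L=34, R=46
  34: L=10, R=42
  10: L=–, R=19
  19: L=14, R=29
  42: L=41, R=–
  41: L=–, R=–
  46: L=–, R=–
  29: L=28, R=–
  14: L=13, R=–
  13: L=–, R=–
  28: L=26, R=–
  26: L=–, R=27
  27: L=–, R=–

45 34 42 41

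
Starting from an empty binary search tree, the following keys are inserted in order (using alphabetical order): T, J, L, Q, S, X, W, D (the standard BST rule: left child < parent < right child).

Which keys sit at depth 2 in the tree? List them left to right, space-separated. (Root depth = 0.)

Insert T: tree is empty, so T becomes the root.
Insert J: J < T → go left. Place as left child of T.
Insert L: L < T → go left; L > J → go right. Place as right child of J.
Insert Q: Q < T → go left; Q > J → go right; Q > L → go right. Place as right child of L.
Insert S: S < T → go left; S > J → go right; S > L → go right; S > Q → go right. Place as right child of Q.
Insert X: X > T → go right. Place as right child of T.
Insert W: W > T → go right; W < X → go left. Place as left child of X.
Insert D: D < T → go left; D < J → go left. Place as left child of J.

D L W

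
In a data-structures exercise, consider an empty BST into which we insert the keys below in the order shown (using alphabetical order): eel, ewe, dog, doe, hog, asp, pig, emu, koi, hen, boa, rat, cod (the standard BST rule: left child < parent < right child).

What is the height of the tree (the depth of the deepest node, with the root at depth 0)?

Resulting structure (node: left, right):
  eel: L=dog, R=ewe
  ewe: L=emu, R=hog
  dog: L=doe, R=–
  doe: L=asp, R=–
  hog: L=hen, R=pig
  asp: L=–, R=boa
  pig: L=koi, R=rat
  emu: L=–, R=–
  koi: L=–, R=–
  hen: L=–, R=–
  boa: L=–, R=cod
  rat: L=–, R=–
  cod: L=–, R=–

The deepest node is cod at depth 5.

5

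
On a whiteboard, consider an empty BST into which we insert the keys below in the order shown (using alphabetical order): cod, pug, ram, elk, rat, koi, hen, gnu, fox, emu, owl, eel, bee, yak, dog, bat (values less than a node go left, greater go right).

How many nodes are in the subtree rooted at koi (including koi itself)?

6

Insert cod: tree is empty, so cod becomes the root.
Insert pug: pug > cod → go right. Place as right child of cod.
Insert ram: ram > cod → go right; ram > pug → go right. Place as right child of pug.
Insert elk: elk > cod → go right; elk < pug → go left. Place as left child of pug.
Insert rat: rat > cod → go right; rat > pug → go right; rat > ram → go right. Place as right child of ram.
Insert koi: koi > cod → go right; koi < pug → go left; koi > elk → go right. Place as right child of elk.
Insert hen: hen > cod → go right; hen < pug → go left; hen > elk → go right; hen < koi → go left. Place as left child of koi.
Insert gnu: gnu > cod → go right; gnu < pug → go left; gnu > elk → go right; gnu < koi → go left; gnu < hen → go left. Place as left child of hen.
Insert fox: fox > cod → go right; fox < pug → go left; fox > elk → go right; fox < koi → go left; fox < hen → go left; fox < gnu → go left. Place as left child of gnu.
Insert emu: emu > cod → go right; emu < pug → go left; emu > elk → go right; emu < koi → go left; emu < hen → go left; emu < gnu → go left; emu < fox → go left. Place as left child of fox.
Insert owl: owl > cod → go right; owl < pug → go left; owl > elk → go right; owl > koi → go right. Place as right child of koi.
Insert eel: eel > cod → go right; eel < pug → go left; eel < elk → go left. Place as left child of elk.
Insert bee: bee < cod → go left. Place as left child of cod.
Insert yak: yak > cod → go right; yak > pug → go right; yak > ram → go right; yak > rat → go right. Place as right child of rat.
Insert dog: dog > cod → go right; dog < pug → go left; dog < elk → go left; dog < eel → go left. Place as left child of eel.
Insert bat: bat < cod → go left; bat < bee → go left. Place as left child of bee.

Subtree rooted at koi contains: koi, hen, gnu, fox, emu, owl — 6 nodes.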